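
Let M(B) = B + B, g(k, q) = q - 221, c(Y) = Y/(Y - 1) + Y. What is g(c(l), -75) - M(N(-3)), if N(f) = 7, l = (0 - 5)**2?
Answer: -310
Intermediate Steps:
l = 25 (l = (-5)**2 = 25)
c(Y) = Y + Y/(-1 + Y) (c(Y) = Y/(-1 + Y) + Y = Y + Y/(-1 + Y))
g(k, q) = -221 + q
M(B) = 2*B
g(c(l), -75) - M(N(-3)) = (-221 - 75) - 2*7 = -296 - 1*14 = -296 - 14 = -310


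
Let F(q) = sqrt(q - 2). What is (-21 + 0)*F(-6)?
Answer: -42*I*sqrt(2) ≈ -59.397*I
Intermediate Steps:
F(q) = sqrt(-2 + q)
(-21 + 0)*F(-6) = (-21 + 0)*sqrt(-2 - 6) = -42*I*sqrt(2)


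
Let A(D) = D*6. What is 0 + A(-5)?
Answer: -30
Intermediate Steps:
A(D) = 6*D
0 + A(-5) = 0 + 6*(-5) = 0 - 30 = -30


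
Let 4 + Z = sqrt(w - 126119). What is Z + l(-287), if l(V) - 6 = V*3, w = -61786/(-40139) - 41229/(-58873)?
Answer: -859 + 2*I*sqrt(176067114026805205561137)/2363103347 ≈ -859.0 + 355.13*I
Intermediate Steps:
w = 5292418009/2363103347 (w = -61786*(-1/40139) - 41229*(-1/58873) = 61786/40139 + 41229/58873 = 5292418009/2363103347 ≈ 2.2396)
l(V) = 6 + 3*V (l(V) = 6 + V*3 = 6 + 3*V)
Z = -4 + 2*I*sqrt(176067114026805205561137)/2363103347 (Z = -4 + sqrt(5292418009/2363103347 - 126119) = -4 + sqrt(-298026938602284/2363103347) = -4 + 2*I*sqrt(176067114026805205561137)/2363103347 ≈ -4.0 + 355.13*I)
Z + l(-287) = (-4 + 2*I*sqrt(176067114026805205561137)/2363103347) + (6 + 3*(-287)) = (-4 + 2*I*sqrt(176067114026805205561137)/2363103347) + (6 - 861) = (-4 + 2*I*sqrt(176067114026805205561137)/2363103347) - 855 = -859 + 2*I*sqrt(176067114026805205561137)/2363103347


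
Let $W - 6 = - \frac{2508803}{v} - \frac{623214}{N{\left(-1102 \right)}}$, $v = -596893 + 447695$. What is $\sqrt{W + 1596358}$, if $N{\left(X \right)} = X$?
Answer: $\frac{\sqrt{10792437080410464124478}}{82208098} \approx 1263.7$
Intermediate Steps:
$v = -149198$
$W = \frac{48366740227}{82208098}$ ($W = 6 - \left(- \frac{2508803}{149198} - \frac{311607}{551}\right) = 6 - - \frac{47873491639}{82208098} = 6 + \left(\frac{2508803}{149198} + \frac{311607}{551}\right) = 6 + \frac{47873491639}{82208098} = \frac{48366740227}{82208098} \approx 588.34$)
$\sqrt{W + 1596358} = \sqrt{\frac{48366740227}{82208098} + 1596358} = \sqrt{\frac{131281921647311}{82208098}} = \frac{\sqrt{10792437080410464124478}}{82208098}$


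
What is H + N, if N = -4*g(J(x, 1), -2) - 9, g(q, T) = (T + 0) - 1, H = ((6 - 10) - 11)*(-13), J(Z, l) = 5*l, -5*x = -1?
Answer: 198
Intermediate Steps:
x = ⅕ (x = -⅕*(-1) = ⅕ ≈ 0.20000)
H = 195 (H = (-4 - 11)*(-13) = -15*(-13) = 195)
g(q, T) = -1 + T (g(q, T) = T - 1 = -1 + T)
N = 3 (N = -4*(-1 - 2) - 9 = -4*(-3) - 9 = 12 - 9 = 3)
H + N = 195 + 3 = 198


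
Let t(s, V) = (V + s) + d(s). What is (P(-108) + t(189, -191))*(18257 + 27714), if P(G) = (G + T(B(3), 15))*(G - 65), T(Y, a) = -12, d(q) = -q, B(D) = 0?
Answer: 945577499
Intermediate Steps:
t(s, V) = V (t(s, V) = (V + s) - s = V)
P(G) = (-65 + G)*(-12 + G) (P(G) = (G - 12)*(G - 65) = (-12 + G)*(-65 + G) = (-65 + G)*(-12 + G))
(P(-108) + t(189, -191))*(18257 + 27714) = ((780 + (-108)² - 77*(-108)) - 191)*(18257 + 27714) = ((780 + 11664 + 8316) - 191)*45971 = (20760 - 191)*45971 = 20569*45971 = 945577499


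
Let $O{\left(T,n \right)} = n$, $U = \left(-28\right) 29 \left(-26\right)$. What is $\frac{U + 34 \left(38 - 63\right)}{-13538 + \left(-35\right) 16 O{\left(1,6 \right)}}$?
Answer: $- \frac{10131}{8449} \approx -1.1991$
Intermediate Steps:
$U = 21112$ ($U = \left(-812\right) \left(-26\right) = 21112$)
$\frac{U + 34 \left(38 - 63\right)}{-13538 + \left(-35\right) 16 O{\left(1,6 \right)}} = \frac{21112 + 34 \left(38 - 63\right)}{-13538 + \left(-35\right) 16 \cdot 6} = \frac{21112 + 34 \left(-25\right)}{-13538 - 3360} = \frac{21112 - 850}{-13538 - 3360} = \frac{20262}{-16898} = 20262 \left(- \frac{1}{16898}\right) = - \frac{10131}{8449}$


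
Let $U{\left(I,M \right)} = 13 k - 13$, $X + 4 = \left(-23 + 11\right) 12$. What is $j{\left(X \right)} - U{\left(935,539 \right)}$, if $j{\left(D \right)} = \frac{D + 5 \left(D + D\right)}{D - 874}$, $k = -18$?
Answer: $\frac{127031}{511} \approx 248.59$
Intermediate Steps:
$X = -148$ ($X = -4 + \left(-23 + 11\right) 12 = -4 - 144 = -148$)
$U{\left(I,M \right)} = -247$ ($U{\left(I,M \right)} = 13 \left(-18\right) - 13 = -234 - 13 = -247$)
$j{\left(D \right)} = \frac{11 D}{-874 + D}$ ($j{\left(D \right)} = \frac{D + 5 \cdot 2 D}{-874 + D} = \frac{D + 10 D}{-874 + D} = \frac{11 D}{-874 + D}$)
$j{\left(X \right)} - U{\left(935,539 \right)} = 11 \left(-148\right) \frac{1}{-874 - 148} - -247 = 11 \left(-148\right) \frac{1}{-1022} + 247 = 11 \left(-148\right) \left(- \frac{1}{1022}\right) + 247 = \frac{814}{511} + 247 = \frac{127031}{511}$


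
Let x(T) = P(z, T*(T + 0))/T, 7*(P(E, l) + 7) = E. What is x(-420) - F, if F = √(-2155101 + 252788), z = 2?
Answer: 47/2940 - I*√1902313 ≈ 0.015986 - 1379.2*I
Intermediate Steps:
P(E, l) = -7 + E/7
F = I*√1902313 (F = √(-1902313) = I*√1902313 ≈ 1379.2*I)
x(T) = -47/(7*T) (x(T) = (-7 + (⅐)*2)/T = (-7 + 2/7)/T = -47/(7*T))
x(-420) - F = -47/7/(-420) - I*√1902313 = -47/7*(-1/420) - I*√1902313 = 47/2940 - I*√1902313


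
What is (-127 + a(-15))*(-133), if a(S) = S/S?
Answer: 16758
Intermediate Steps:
a(S) = 1
(-127 + a(-15))*(-133) = (-127 + 1)*(-133) = -126*(-133) = 16758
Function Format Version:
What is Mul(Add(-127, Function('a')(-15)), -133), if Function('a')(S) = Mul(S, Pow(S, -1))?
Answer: 16758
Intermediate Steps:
Function('a')(S) = 1
Mul(Add(-127, Function('a')(-15)), -133) = Mul(Add(-127, 1), -133) = Mul(-126, -133) = 16758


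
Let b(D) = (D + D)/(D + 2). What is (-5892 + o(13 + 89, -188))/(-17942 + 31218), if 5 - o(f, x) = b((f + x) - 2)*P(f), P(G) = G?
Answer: -262117/570868 ≈ -0.45916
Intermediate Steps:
b(D) = 2*D/(2 + D) (b(D) = (2*D)/(2 + D) = 2*D/(2 + D))
o(f, x) = 5 - 2*f*(-2 + f + x)/(f + x) (o(f, x) = 5 - 2*((f + x) - 2)/(2 + ((f + x) - 2))*f = 5 - 2*(-2 + f + x)/(2 + (-2 + f + x))*f = 5 - 2*(-2 + f + x)/(f + x)*f = 5 - 2*f*(-2 + f + x)/(f + x))
(-5892 + o(13 + 89, -188))/(-17942 + 31218) = (-5892 + (5*(13 + 89) + 5*(-188) - 2*(13 + 89)*(-2 + (13 + 89) - 188))/((13 + 89) - 188))/(-17942 + 31218) = (-5892 + (5*102 - 940 - 2*102*(-2 + 102 - 188))/(102 - 188))/13276 = (-5892 + (510 - 940 - 2*102*(-88))/(-86))*(1/13276) = (-5892 - (510 - 940 + 17952)/86)*(1/13276) = (-5892 - 1/86*17522)*(1/13276) = (-5892 - 8761/43)*(1/13276) = -262117/43*1/13276 = -262117/570868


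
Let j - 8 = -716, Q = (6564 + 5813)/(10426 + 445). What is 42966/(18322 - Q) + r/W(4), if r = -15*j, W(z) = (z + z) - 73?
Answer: -46328520058/287684345 ≈ -161.04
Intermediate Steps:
Q = 12377/10871 ≈ 1.1385
j = -708 (j = 8 - 716 = -708)
W(z) = -73 + 2*z (W(z) = 2*z - 73 = -73 + 2*z)
r = 10620 (r = -15*(-708) = 10620)
42966/(18322 - Q) + r/W(4) = 42966/(18322 - 1*12377/10871) + 10620/(-73 + 2*4) = 42966/(18322 - 12377/10871) + 10620/(-73 + 8) = 42966/(199166085/10871) + 10620/(-65) = 42966*(10871/199166085) + 10620*(-1/65) = 51898154/22129565 - 2124/13 = -46328520058/287684345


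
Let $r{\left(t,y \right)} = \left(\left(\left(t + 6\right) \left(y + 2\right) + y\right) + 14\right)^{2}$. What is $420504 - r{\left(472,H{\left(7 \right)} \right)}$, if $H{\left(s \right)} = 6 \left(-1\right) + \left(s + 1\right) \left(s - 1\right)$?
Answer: $-444283240$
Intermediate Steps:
$H{\left(s \right)} = -6 + \left(1 + s\right) \left(-1 + s\right)$
$r{\left(t,y \right)} = \left(14 + y + \left(2 + y\right) \left(6 + t\right)\right)^{2}$ ($r{\left(t,y \right)} = \left(\left(\left(6 + t\right) \left(2 + y\right) + y\right) + 14\right)^{2} = \left(\left(\left(2 + y\right) \left(6 + t\right) + y\right) + 14\right)^{2} = \left(\left(y + \left(2 + y\right) \left(6 + t\right)\right) + 14\right)^{2} = \left(14 + y + \left(2 + y\right) \left(6 + t\right)\right)^{2}$)
$420504 - r{\left(472,H{\left(7 \right)} \right)} = 420504 - \left(26 + 2 \cdot 472 + 7 \left(-7 + 7^{2}\right) + 472 \left(-7 + 7^{2}\right)\right)^{2} = 420504 - \left(26 + 944 + 7 \left(-7 + 49\right) + 472 \left(-7 + 49\right)\right)^{2} = 420504 - \left(26 + 944 + 7 \cdot 42 + 472 \cdot 42\right)^{2} = 420504 - \left(26 + 944 + 294 + 19824\right)^{2} = 420504 - 21088^{2} = 420504 - 444703744 = -444283240$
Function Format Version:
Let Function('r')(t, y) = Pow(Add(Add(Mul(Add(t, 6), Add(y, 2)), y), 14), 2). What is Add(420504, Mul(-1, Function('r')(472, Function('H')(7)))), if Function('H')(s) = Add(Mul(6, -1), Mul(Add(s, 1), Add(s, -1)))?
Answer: -444283240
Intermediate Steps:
Function('H')(s) = Add(-6, Mul(Add(1, s), Add(-1, s)))
Function('r')(t, y) = Pow(Add(14, y, Mul(Add(2, y), Add(6, t))), 2) (Function('r')(t, y) = Pow(Add(Add(Mul(Add(6, t), Add(2, y)), y), 14), 2) = Pow(Add(Add(Mul(Add(2, y), Add(6, t)), y), 14), 2) = Pow(Add(Add(y, Mul(Add(2, y), Add(6, t))), 14), 2) = Pow(Add(14, y, Mul(Add(2, y), Add(6, t))), 2))
Add(420504, Mul(-1, Function('r')(472, Function('H')(7)))) = Add(420504, Mul(-1, Pow(Add(26, Mul(2, 472), Mul(7, Add(-7, Pow(7, 2))), Mul(472, Add(-7, Pow(7, 2)))), 2))) = Add(420504, Mul(-1, Pow(Add(26, 944, Mul(7, Add(-7, 49)), Mul(472, Add(-7, 49))), 2))) = Add(420504, Mul(-1, Pow(Add(26, 944, Mul(7, 42), Mul(472, 42)), 2))) = Add(420504, Mul(-1, Pow(Add(26, 944, 294, 19824), 2))) = Add(420504, Mul(-1, Pow(21088, 2))) = Add(420504, Mul(-1, 444703744)) = Add(420504, -444703744) = -444283240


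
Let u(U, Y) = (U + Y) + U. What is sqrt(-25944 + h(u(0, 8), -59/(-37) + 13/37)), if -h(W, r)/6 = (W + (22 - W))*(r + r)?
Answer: 2*I*sqrt(9055158)/37 ≈ 162.66*I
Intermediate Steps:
u(U, Y) = Y + 2*U
h(W, r) = -264*r (h(W, r) = -6*(W + (22 - W))*(r + r) = -132*2*r = -264*r)
sqrt(-25944 + h(u(0, 8), -59/(-37) + 13/37)) = sqrt(-25944 - 264*(-59/(-37) + 13/37)) = sqrt(-25944 - 264*(-59*(-1/37) + 13*(1/37))) = sqrt(-25944 - 264*(59/37 + 13/37)) = sqrt(-25944 - 264*72/37) = sqrt(-25944 - 19008/37) = sqrt(-978936/37) = 2*I*sqrt(9055158)/37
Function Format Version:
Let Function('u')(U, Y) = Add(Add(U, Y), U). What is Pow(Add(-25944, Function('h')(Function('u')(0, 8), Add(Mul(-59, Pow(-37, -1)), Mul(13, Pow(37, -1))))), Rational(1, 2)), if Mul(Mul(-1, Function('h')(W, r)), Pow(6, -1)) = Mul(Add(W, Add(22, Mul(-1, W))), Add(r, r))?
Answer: Mul(Rational(2, 37), I, Pow(9055158, Rational(1, 2))) ≈ Mul(162.66, I)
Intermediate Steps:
Function('u')(U, Y) = Add(Y, Mul(2, U))
Function('h')(W, r) = Mul(-264, r) (Function('h')(W, r) = Mul(-6, Mul(Add(W, Add(22, Mul(-1, W))), Add(r, r))) = Mul(-6, Mul(22, Mul(2, r))) = Mul(-6, Mul(44, r)) = Mul(-264, r))
Pow(Add(-25944, Function('h')(Function('u')(0, 8), Add(Mul(-59, Pow(-37, -1)), Mul(13, Pow(37, -1))))), Rational(1, 2)) = Pow(Add(-25944, Mul(-264, Add(Mul(-59, Pow(-37, -1)), Mul(13, Pow(37, -1))))), Rational(1, 2)) = Pow(Add(-25944, Mul(-264, Add(Mul(-59, Rational(-1, 37)), Mul(13, Rational(1, 37))))), Rational(1, 2)) = Pow(Add(-25944, Mul(-264, Add(Rational(59, 37), Rational(13, 37)))), Rational(1, 2)) = Pow(Add(-25944, Mul(-264, Rational(72, 37))), Rational(1, 2)) = Pow(Add(-25944, Rational(-19008, 37)), Rational(1, 2)) = Pow(Rational(-978936, 37), Rational(1, 2)) = Mul(Rational(2, 37), I, Pow(9055158, Rational(1, 2)))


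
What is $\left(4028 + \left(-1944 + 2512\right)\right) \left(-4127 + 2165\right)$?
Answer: $-9017352$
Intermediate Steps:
$\left(4028 + \left(-1944 + 2512\right)\right) \left(-4127 + 2165\right) = \left(4028 + 568\right) \left(-1962\right) = 4596 \left(-1962\right) = -9017352$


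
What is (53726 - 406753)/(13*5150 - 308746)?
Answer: 353027/241796 ≈ 1.4600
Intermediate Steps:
(53726 - 406753)/(13*5150 - 308746) = -353027/(66950 - 308746) = -353027/(-241796) = -353027*(-1/241796) = 353027/241796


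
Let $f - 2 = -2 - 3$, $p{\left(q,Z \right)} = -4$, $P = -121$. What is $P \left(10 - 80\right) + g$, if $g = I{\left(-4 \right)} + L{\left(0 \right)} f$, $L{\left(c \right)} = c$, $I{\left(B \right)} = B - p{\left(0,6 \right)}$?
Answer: $8470$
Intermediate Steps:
$I{\left(B \right)} = 4 + B$ ($I{\left(B \right)} = B - -4 = B + 4 = 4 + B$)
$f = -3$ ($f = 2 - 5 = -3$)
$g = 0$ ($g = \left(4 - 4\right) + 0 \left(-3\right) = 0 + 0 = 0$)
$P \left(10 - 80\right) + g = - 121 \left(10 - 80\right) + 0 = \left(-121\right) \left(-70\right) + 0 = 8470 + 0 = 8470$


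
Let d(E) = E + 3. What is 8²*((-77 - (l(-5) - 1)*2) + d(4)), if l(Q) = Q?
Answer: -3712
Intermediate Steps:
d(E) = 3 + E
8²*((-77 - (l(-5) - 1)*2) + d(4)) = 8²*((-77 - (-5 - 1)*2) + (3 + 4)) = 64*((-77 - (-6)*2) + 7) = 64*((-77 - 1*(-12)) + 7) = 64*((-77 + 12) + 7) = 64*(-65 + 7) = 64*(-58) = -3712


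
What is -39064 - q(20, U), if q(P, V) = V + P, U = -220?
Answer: -38864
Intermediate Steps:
q(P, V) = P + V
-39064 - q(20, U) = -39064 - (20 - 220) = -39064 - 1*(-200) = -39064 + 200 = -38864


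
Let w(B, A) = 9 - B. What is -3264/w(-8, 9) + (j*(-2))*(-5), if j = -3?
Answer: -222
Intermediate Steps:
-3264/w(-8, 9) + (j*(-2))*(-5) = -3264/(9 - 1*(-8)) - 3*(-2)*(-5) = -3264/(9 + 8) + 6*(-5) = -3264/17 - 30 = -34*96/17 - 30 = -192 - 30 = -222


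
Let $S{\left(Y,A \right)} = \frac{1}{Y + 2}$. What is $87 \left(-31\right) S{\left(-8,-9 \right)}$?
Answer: $\frac{899}{2} \approx 449.5$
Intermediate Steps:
$S{\left(Y,A \right)} = \frac{1}{2 + Y}$
$87 \left(-31\right) S{\left(-8,-9 \right)} = \frac{87 \left(-31\right)}{2 - 8} = - \frac{2697}{-6} = \left(-2697\right) \left(- \frac{1}{6}\right) = \frac{899}{2}$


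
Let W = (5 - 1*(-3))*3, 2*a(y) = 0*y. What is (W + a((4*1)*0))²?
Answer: 576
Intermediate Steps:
a(y) = 0 (a(y) = (0*y)/2 = (½)*0 = 0)
W = 24 (W = (5 + 3)*3 = 8*3 = 24)
(W + a((4*1)*0))² = (24 + 0)² = 24² = 576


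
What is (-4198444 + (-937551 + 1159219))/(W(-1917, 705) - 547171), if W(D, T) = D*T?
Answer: 497097/237332 ≈ 2.0945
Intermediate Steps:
(-4198444 + (-937551 + 1159219))/(W(-1917, 705) - 547171) = (-4198444 + (-937551 + 1159219))/(-1917*705 - 547171) = (-4198444 + 221668)/(-1351485 - 547171) = -3976776/(-1898656) = -3976776*(-1/1898656) = 497097/237332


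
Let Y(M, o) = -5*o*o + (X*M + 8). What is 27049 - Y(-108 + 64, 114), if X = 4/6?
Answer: 276151/3 ≈ 92050.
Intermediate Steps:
X = 2/3 (X = 4*(1/6) = 2/3 ≈ 0.66667)
Y(M, o) = 8 - 5*o**2 + 2*M/3 (Y(M, o) = -5*o*o + (2*M/3 + 8) = -5*o**2 + (8 + 2*M/3) = 8 - 5*o**2 + 2*M/3)
27049 - Y(-108 + 64, 114) = 27049 - (8 - 5*114**2 + 2*(-108 + 64)/3) = 27049 - (8 - 5*12996 + (2/3)*(-44)) = 27049 - (8 - 64980 - 88/3) = 27049 - 1*(-195004/3) = 27049 + 195004/3 = 276151/3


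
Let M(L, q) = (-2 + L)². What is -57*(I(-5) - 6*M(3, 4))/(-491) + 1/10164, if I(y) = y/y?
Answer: -2896249/4990524 ≈ -0.58035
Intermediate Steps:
I(y) = 1
-57*(I(-5) - 6*M(3, 4))/(-491) + 1/10164 = -57*(1 - 6*(-2 + 3)²)/(-491) + 1/10164 = -57*(1 - 6*1²)*(-1)/491 + 1/10164 = -57*(1 - 6*1)*(-1)/491 + 1/10164 = -57*(1 - 6)*(-1)/491 + 1/10164 = -(-285)*(-1)/491 + 1/10164 = -57*5/491 + 1/10164 = -285/491 + 1/10164 = -2896249/4990524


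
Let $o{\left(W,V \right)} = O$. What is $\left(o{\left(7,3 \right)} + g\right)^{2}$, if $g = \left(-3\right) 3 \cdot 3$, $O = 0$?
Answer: $729$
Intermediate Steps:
$o{\left(W,V \right)} = 0$
$g = -27$ ($g = \left(-9\right) 3 = -27$)
$\left(o{\left(7,3 \right)} + g\right)^{2} = \left(0 - 27\right)^{2} = \left(-27\right)^{2} = 729$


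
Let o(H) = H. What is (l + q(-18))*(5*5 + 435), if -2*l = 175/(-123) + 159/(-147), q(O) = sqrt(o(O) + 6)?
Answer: 3471620/6027 + 920*I*sqrt(3) ≈ 576.01 + 1593.5*I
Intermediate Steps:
q(O) = sqrt(6 + O) (q(O) = sqrt(O + 6) = sqrt(6 + O))
l = 7547/6027 (l = -(175/(-123) + 159/(-147))/2 = -(175*(-1/123) + 159*(-1/147))/2 = -(-175/123 - 53/49)/2 = -1/2*(-15094/6027) = 7547/6027 ≈ 1.2522)
(l + q(-18))*(5*5 + 435) = (7547/6027 + sqrt(6 - 18))*(5*5 + 435) = (7547/6027 + sqrt(-12))*(25 + 435) = (7547/6027 + 2*I*sqrt(3))*460 = 3471620/6027 + 920*I*sqrt(3)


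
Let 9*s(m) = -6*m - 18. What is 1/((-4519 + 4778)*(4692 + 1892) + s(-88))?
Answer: 3/5115938 ≈ 5.8640e-7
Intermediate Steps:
s(m) = -2 - 2*m/3 (s(m) = (-6*m - 18)/9 = (-18 - 6*m)/9 = -2 - 2*m/3)
1/((-4519 + 4778)*(4692 + 1892) + s(-88)) = 1/((-4519 + 4778)*(4692 + 1892) + (-2 - 2/3*(-88))) = 1/(259*6584 + (-2 + 176/3)) = 1/(1705256 + 170/3) = 1/(5115938/3) = 3/5115938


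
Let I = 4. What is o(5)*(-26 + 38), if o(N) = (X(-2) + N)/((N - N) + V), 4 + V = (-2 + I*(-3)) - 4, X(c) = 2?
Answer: -42/11 ≈ -3.8182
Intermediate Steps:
V = -22 (V = -4 + ((-2 + 4*(-3)) - 4) = -4 + ((-2 - 12) - 4) = -4 + (-14 - 4) = -4 - 18 = -22)
o(N) = -1/11 - N/22 (o(N) = (2 + N)/((N - N) - 22) = (2 + N)/(0 - 22) = (2 + N)/(-22) = (2 + N)*(-1/22) = -1/11 - N/22)
o(5)*(-26 + 38) = (-1/11 - 1/22*5)*(-26 + 38) = (-1/11 - 5/22)*12 = -7/22*12 = -42/11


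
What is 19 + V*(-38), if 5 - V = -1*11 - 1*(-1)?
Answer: -551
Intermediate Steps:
V = 15 (V = 5 - (-1*11 - 1*(-1)) = 5 - (-11 + 1) = 5 - 1*(-10) = 5 + 10 = 15)
19 + V*(-38) = 19 + 15*(-38) = 19 - 570 = -551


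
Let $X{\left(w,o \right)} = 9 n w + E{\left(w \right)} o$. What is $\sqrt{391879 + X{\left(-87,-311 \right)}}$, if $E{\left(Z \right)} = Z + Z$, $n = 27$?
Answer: $2 \sqrt{106213} \approx 651.81$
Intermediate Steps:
$E{\left(Z \right)} = 2 Z$
$X{\left(w,o \right)} = 243 w + 2 o w$ ($X{\left(w,o \right)} = 9 \cdot 27 w + 2 w o = 243 w + 2 o w$)
$\sqrt{391879 + X{\left(-87,-311 \right)}} = \sqrt{391879 - 87 \left(243 + 2 \left(-311\right)\right)} = \sqrt{391879 - 87 \left(243 - 622\right)} = \sqrt{391879 - -32973} = \sqrt{391879 + 32973} = \sqrt{424852} = 2 \sqrt{106213}$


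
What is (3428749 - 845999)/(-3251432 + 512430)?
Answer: -1291375/1369501 ≈ -0.94295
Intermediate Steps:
(3428749 - 845999)/(-3251432 + 512430) = 2582750/(-2739002) = 2582750*(-1/2739002) = -1291375/1369501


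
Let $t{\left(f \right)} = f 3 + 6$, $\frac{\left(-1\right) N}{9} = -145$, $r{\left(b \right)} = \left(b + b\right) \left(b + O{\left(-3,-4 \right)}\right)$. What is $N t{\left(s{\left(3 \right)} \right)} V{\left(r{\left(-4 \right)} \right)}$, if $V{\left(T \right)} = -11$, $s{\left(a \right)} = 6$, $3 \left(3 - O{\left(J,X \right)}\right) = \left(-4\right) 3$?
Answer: $-344520$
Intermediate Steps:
$O{\left(J,X \right)} = 7$ ($O{\left(J,X \right)} = 3 - \frac{\left(-4\right) 3}{3} = 3 - -4 = 3 + 4 = 7$)
$r{\left(b \right)} = 2 b \left(7 + b\right)$ ($r{\left(b \right)} = \left(b + b\right) \left(b + 7\right) = 2 b \left(7 + b\right)$)
$N = 1305$ ($N = \left(-9\right) \left(-145\right) = 1305$)
$t{\left(f \right)} = 6 + 3 f$ ($t{\left(f \right)} = 3 f + 6 = 6 + 3 f$)
$N t{\left(s{\left(3 \right)} \right)} V{\left(r{\left(-4 \right)} \right)} = 1305 \left(6 + 3 \cdot 6\right) \left(-11\right) = 1305 \left(6 + 18\right) \left(-11\right) = 1305 \cdot 24 \left(-11\right) = 31320 \left(-11\right) = -344520$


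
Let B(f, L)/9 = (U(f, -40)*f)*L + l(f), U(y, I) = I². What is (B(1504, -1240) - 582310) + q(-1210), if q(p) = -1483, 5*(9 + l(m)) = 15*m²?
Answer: -26794933442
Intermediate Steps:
l(m) = -9 + 3*m² (l(m) = -9 + (15*m²)/5 = -9 + 3*m²)
B(f, L) = -81 + 27*f² + 14400*L*f (B(f, L) = 9*(((-40)²*f)*L + (-9 + 3*f²)) = 9*((1600*f)*L + (-9 + 3*f²)) = 9*(1600*L*f + (-9 + 3*f²)) = 9*(-9 + 3*f² + 1600*L*f) = -81 + 27*f² + 14400*L*f)
(B(1504, -1240) - 582310) + q(-1210) = ((-81 + 27*1504² + 14400*(-1240)*1504) - 582310) - 1483 = ((-81 + 27*2262016 - 26855424000) - 582310) - 1483 = ((-81 + 61074432 - 26855424000) - 582310) - 1483 = (-26794349649 - 582310) - 1483 = -26794931959 - 1483 = -26794933442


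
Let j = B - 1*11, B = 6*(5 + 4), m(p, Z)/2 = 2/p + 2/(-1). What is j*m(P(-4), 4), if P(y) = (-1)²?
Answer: 0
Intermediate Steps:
P(y) = 1
m(p, Z) = -4 + 4/p (m(p, Z) = 2*(2/p + 2/(-1)) = 2*(2/p + 2*(-1)) = 2*(2/p - 2) = 2*(-2 + 2/p) = -4 + 4/p)
B = 54 (B = 6*9 = 54)
j = 43 (j = 54 - 1*11 = 54 - 11 = 43)
j*m(P(-4), 4) = 43*(-4 + 4/1) = 43*(-4 + 4*1) = 43*(-4 + 4) = 43*0 = 0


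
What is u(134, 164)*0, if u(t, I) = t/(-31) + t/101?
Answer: 0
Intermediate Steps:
u(t, I) = -70*t/3131 (u(t, I) = t*(-1/31) + t*(1/101) = -t/31 + t/101 = -70*t/3131)
u(134, 164)*0 = -70/3131*134*0 = -9380/3131*0 = 0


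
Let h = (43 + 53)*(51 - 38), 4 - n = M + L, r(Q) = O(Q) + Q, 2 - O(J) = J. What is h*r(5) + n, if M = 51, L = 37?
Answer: 2412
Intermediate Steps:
O(J) = 2 - J
r(Q) = 2 (r(Q) = (2 - Q) + Q = 2)
n = -84 (n = 4 - (51 + 37) = 4 - 1*88 = 4 - 88 = -84)
h = 1248 (h = 96*13 = 1248)
h*r(5) + n = 1248*2 - 84 = 2496 - 84 = 2412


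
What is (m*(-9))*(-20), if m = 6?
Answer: 1080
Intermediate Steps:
(m*(-9))*(-20) = (6*(-9))*(-20) = -54*(-20) = 1080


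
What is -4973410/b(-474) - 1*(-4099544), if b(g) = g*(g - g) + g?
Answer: 974078633/237 ≈ 4.1100e+6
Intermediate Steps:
b(g) = g (b(g) = g*0 + g = 0 + g = g)
-4973410/b(-474) - 1*(-4099544) = -4973410/(-474) - 1*(-4099544) = -4973410*(-1/474) + 4099544 = 2486705/237 + 4099544 = 974078633/237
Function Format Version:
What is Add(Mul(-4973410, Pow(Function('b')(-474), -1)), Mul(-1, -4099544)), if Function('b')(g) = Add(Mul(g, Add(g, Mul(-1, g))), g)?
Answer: Rational(974078633, 237) ≈ 4.1100e+6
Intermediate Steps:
Function('b')(g) = g (Function('b')(g) = Add(Mul(g, 0), g) = Add(0, g) = g)
Add(Mul(-4973410, Pow(Function('b')(-474), -1)), Mul(-1, -4099544)) = Add(Mul(-4973410, Pow(-474, -1)), Mul(-1, -4099544)) = Add(Mul(-4973410, Rational(-1, 474)), 4099544) = Add(Rational(2486705, 237), 4099544) = Rational(974078633, 237)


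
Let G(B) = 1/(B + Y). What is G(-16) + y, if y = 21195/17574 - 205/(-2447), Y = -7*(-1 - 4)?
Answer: 365624481/272355994 ≈ 1.3425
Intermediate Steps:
Y = 35 (Y = -7*(-5) = 35)
G(B) = 1/(35 + B) (G(B) = 1/(B + 35) = 1/(35 + B))
y = 18488945/14334526 (y = 21195*(1/17574) - 205*(-1/2447) = 7065/5858 + 205/2447 = 18488945/14334526 ≈ 1.2898)
G(-16) + y = 1/(35 - 16) + 18488945/14334526 = 1/19 + 18488945/14334526 = 365624481/272355994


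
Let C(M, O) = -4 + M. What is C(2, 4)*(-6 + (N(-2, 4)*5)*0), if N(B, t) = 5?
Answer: 12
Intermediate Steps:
C(2, 4)*(-6 + (N(-2, 4)*5)*0) = (-4 + 2)*(-6 + (5*5)*0) = -2*(-6 + 25*0) = -2*(-6 + 0) = -2*(-6) = 12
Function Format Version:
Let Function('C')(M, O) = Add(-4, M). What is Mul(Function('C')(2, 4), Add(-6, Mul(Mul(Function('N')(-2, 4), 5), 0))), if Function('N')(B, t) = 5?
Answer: 12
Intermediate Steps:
Mul(Function('C')(2, 4), Add(-6, Mul(Mul(Function('N')(-2, 4), 5), 0))) = Mul(Add(-4, 2), Add(-6, Mul(Mul(5, 5), 0))) = Mul(-2, Add(-6, Mul(25, 0))) = Mul(-2, Add(-6, 0)) = Mul(-2, -6) = 12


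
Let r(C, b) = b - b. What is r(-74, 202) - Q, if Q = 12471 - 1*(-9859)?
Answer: -22330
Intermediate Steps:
r(C, b) = 0
Q = 22330 (Q = 12471 + 9859 = 22330)
r(-74, 202) - Q = 0 - 1*22330 = 0 - 22330 = -22330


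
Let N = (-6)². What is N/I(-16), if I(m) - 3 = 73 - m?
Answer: 9/23 ≈ 0.39130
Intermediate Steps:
I(m) = 76 - m (I(m) = 3 + (73 - m) = 76 - m)
N = 36
N/I(-16) = 36/(76 - 1*(-16)) = 36/(76 + 16) = 36/92 = 36*(1/92) = 9/23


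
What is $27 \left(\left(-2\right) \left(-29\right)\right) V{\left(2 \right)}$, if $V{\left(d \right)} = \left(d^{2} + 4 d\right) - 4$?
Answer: $12528$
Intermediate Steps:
$V{\left(d \right)} = -4 + d^{2} + 4 d$
$27 \left(\left(-2\right) \left(-29\right)\right) V{\left(2 \right)} = 27 \left(\left(-2\right) \left(-29\right)\right) \left(-4 + 2^{2} + 4 \cdot 2\right) = 27 \cdot 58 \left(-4 + 4 + 8\right) = 1566 \cdot 8 = 12528$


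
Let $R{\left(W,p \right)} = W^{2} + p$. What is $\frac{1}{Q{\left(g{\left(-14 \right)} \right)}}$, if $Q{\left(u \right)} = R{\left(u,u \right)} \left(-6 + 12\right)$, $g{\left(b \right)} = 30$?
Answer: $\frac{1}{5580} \approx 0.00017921$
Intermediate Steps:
$R{\left(W,p \right)} = p + W^{2}$
$Q{\left(u \right)} = 6 u + 6 u^{2}$ ($Q{\left(u \right)} = \left(u + u^{2}\right) \left(-6 + 12\right) = \left(u + u^{2}\right) 6 = 6 u + 6 u^{2}$)
$\frac{1}{Q{\left(g{\left(-14 \right)} \right)}} = \frac{1}{6 \cdot 30 \left(1 + 30\right)} = \frac{1}{6 \cdot 30 \cdot 31} = \frac{1}{5580}$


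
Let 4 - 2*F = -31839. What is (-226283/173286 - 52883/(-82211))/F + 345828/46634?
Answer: 5602825147614645053/755530535926690209 ≈ 7.4157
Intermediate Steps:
F = 31843/2 (F = 2 - 1/2*(-31839) = 2 + 31839/2 = 31843/2 ≈ 15922.)
(-226283/173286 - 52883/(-82211))/F + 345828/46634 = (-226283/173286 - 52883/(-82211))/(31843/2) + 345828/46634 = (-226283*1/173286 - 52883*(-1/82211))*(2/31843) + 345828*(1/46634) = (-226283/173286 + 52883/82211)*(2/31843) + 24702/3331 = -9439068175/14246015346*2/31843 + 24702/3331 = -9439068175/226817933331339 + 24702/3331 = 5602825147614645053/755530535926690209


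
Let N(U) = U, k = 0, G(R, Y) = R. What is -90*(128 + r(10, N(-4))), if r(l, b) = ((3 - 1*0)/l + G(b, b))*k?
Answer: -11520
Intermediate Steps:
r(l, b) = 0 (r(l, b) = ((3 - 1*0)/l + b)*0 = ((3 + 0)/l + b)*0 = (3/l + b)*0 = (b + 3/l)*0 = 0)
-90*(128 + r(10, N(-4))) = -90*(128 + 0) = -90*128 = -11520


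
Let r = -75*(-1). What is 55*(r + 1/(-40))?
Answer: 32989/8 ≈ 4123.6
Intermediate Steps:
r = 75
55*(r + 1/(-40)) = 55*(75 + 1/(-40)) = 55*(75 - 1/40) = 55*(2999/40) = 32989/8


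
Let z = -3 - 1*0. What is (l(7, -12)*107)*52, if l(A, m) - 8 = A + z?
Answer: 66768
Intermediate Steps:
z = -3 (z = -3 + 0 = -3)
l(A, m) = 5 + A (l(A, m) = 8 + (A - 3) = 8 + (-3 + A) = 5 + A)
(l(7, -12)*107)*52 = ((5 + 7)*107)*52 = (12*107)*52 = 1284*52 = 66768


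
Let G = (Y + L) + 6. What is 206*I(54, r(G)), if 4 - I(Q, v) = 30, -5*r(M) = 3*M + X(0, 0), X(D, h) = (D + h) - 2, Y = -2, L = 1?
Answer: -5356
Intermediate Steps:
X(D, h) = -2 + D + h
G = 5 (G = (-2 + 1) + 6 = -1 + 6 = 5)
r(M) = ⅖ - 3*M/5 (r(M) = -(3*M + (-2 + 0 + 0))/5 = -(3*M - 2)/5 = -(-2 + 3*M)/5 = ⅖ - 3*M/5)
I(Q, v) = -26 (I(Q, v) = 4 - 1*30 = 4 - 30 = -26)
206*I(54, r(G)) = 206*(-26) = -5356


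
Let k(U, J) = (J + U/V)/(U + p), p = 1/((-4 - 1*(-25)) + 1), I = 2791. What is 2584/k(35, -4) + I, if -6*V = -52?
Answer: 25930133/11 ≈ 2.3573e+6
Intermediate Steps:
V = 26/3 (V = -1/6*(-52) = 26/3 ≈ 8.6667)
p = 1/22 (p = 1/((-4 + 25) + 1) = 1/(21 + 1) = 1/22 ≈ 0.045455)
k(U, J) = (J + 3*U/26)/(1/22 + U) (k(U, J) = (J + U/(26/3))/(U + 1/22) = (J + U*(3/26))/(1/22 + U) = (J + 3*U/26)/(1/22 + U))
2584/k(35, -4) + I = 2584/((11*(3*35 + 26*(-4))/(13*(1 + 22*35)))) + 2791 = 2584/((11*(105 - 104)/(13*(1 + 770)))) + 2791 = 2584/(((11/13)*1/771)) + 2791 = 2584/(((11/13)*(1/771)*1)) + 2791 = 2584/(11/10023) + 2791 = 2584*(10023/11) + 2791 = 25899432/11 + 2791 = 25930133/11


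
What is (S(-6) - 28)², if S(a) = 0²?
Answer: 784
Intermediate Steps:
S(a) = 0
(S(-6) - 28)² = (0 - 28)² = (-28)² = 784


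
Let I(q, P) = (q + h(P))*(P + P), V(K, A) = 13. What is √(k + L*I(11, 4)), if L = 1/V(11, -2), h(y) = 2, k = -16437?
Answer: I*√16429 ≈ 128.18*I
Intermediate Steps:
I(q, P) = 2*P*(2 + q) (I(q, P) = (q + 2)*(P + P) = (2 + q)*(2*P) = 2*P*(2 + q))
L = 1/13 ≈ 0.076923
√(k + L*I(11, 4)) = √(-16437 + (2*4*(2 + 11))/13) = √(-16437 + (2*4*13)/13) = √(-16437 + (1/13)*104) = √(-16437 + 8) = √(-16429) = I*√16429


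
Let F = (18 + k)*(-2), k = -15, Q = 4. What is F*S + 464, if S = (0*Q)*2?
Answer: 464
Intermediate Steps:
S = 0 (S = (0*4)*2 = 0*2 = 0)
F = -6 (F = (18 - 15)*(-2) = 3*(-2) = -6)
F*S + 464 = -6*0 + 464 = 0 + 464 = 464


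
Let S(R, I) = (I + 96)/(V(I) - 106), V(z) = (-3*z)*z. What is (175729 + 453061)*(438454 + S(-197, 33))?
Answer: 929920808882270/3373 ≈ 2.7570e+11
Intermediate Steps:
V(z) = -3*z²
S(R, I) = (96 + I)/(-106 - 3*I²) (S(R, I) = (I + 96)/(-3*I² - 106) = (96 + I)/(-106 - 3*I²))
(175729 + 453061)*(438454 + S(-197, 33)) = (175729 + 453061)*(438454 + (-96 - 1*33)/(106 + 3*33²)) = 628790*(438454 + (-96 - 33)/(106 + 3*1089)) = 628790*(438454 - 129/(106 + 3267)) = 628790*(438454 - 129/3373) = 628790*(1478905213/3373) = 929920808882270/3373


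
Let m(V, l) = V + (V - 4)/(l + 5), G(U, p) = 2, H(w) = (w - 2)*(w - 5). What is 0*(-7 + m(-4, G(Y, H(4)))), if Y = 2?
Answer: 0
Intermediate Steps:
H(w) = (-5 + w)*(-2 + w) (H(w) = (-2 + w)*(-5 + w) = (-5 + w)*(-2 + w))
m(V, l) = V + (-4 + V)/(5 + l)
0*(-7 + m(-4, G(Y, H(4)))) = 0*(-7 + (-4 + 6*(-4) - 4*2)/(5 + 2)) = 0*(-7 + (-4 - 24 - 8)/7) = 0*(-7 + (1/7)*(-36)) = 0*(-7 - 36/7) = 0*(-85/7) = 0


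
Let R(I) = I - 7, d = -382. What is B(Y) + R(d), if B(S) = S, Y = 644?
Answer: 255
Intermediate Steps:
R(I) = -7 + I
B(Y) + R(d) = 644 + (-7 - 382) = 644 - 389 = 255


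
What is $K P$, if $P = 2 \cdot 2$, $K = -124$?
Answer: $-496$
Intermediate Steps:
$P = 4$
$K P = \left(-124\right) 4 = -496$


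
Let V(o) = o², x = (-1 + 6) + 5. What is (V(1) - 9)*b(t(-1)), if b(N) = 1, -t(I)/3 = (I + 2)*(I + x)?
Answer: -8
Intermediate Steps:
x = 10 (x = 5 + 5 = 10)
t(I) = -3*(2 + I)*(10 + I) (t(I) = -3*(I + 2)*(I + 10) = -3*(2 + I)*(10 + I))
(V(1) - 9)*b(t(-1)) = (1² - 9)*1 = (1 - 9)*1 = -8*1 = -8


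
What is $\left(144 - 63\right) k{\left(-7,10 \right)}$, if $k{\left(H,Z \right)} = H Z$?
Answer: $-5670$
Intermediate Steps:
$\left(144 - 63\right) k{\left(-7,10 \right)} = \left(144 - 63\right) \left(\left(-7\right) 10\right) = 81 \left(-70\right) = -5670$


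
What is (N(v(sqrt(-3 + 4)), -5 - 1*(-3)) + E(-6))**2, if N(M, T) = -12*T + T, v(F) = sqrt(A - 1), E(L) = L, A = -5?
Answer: 256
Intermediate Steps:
v(F) = I*sqrt(6) (v(F) = sqrt(-5 - 1) = sqrt(-6) = I*sqrt(6))
N(M, T) = -11*T
(N(v(sqrt(-3 + 4)), -5 - 1*(-3)) + E(-6))**2 = (-11*(-5 - 1*(-3)) - 6)**2 = (-11*(-5 + 3) - 6)**2 = (-11*(-2) - 6)**2 = (22 - 6)**2 = 16**2 = 256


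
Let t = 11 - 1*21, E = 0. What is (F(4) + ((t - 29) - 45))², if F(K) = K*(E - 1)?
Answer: 7744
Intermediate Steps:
F(K) = -K (F(K) = K*(0 - 1) = K*(-1) = -K)
t = -10 (t = 11 - 21 = -10)
(F(4) + ((t - 29) - 45))² = (-1*4 + ((-10 - 29) - 45))² = (-4 + (-39 - 45))² = (-4 - 84)² = (-88)² = 7744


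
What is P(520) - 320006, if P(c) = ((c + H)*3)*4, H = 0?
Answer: -313766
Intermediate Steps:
P(c) = 12*c (P(c) = ((c + 0)*3)*4 = (c*3)*4 = (3*c)*4 = 12*c)
P(520) - 320006 = 12*520 - 320006 = 6240 - 320006 = -313766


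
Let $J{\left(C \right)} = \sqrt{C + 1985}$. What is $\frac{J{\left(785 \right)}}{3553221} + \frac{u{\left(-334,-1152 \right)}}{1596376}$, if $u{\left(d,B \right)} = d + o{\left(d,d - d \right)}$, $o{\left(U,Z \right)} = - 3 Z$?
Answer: $- \frac{167}{798188} + \frac{\sqrt{2770}}{3553221} \approx -0.00019441$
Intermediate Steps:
$J{\left(C \right)} = \sqrt{1985 + C}$
$u{\left(d,B \right)} = d$ ($u{\left(d,B \right)} = d - 3 \left(d - d\right) = d - 0 = d + 0 = d$)
$\frac{J{\left(785 \right)}}{3553221} + \frac{u{\left(-334,-1152 \right)}}{1596376} = \frac{\sqrt{1985 + 785}}{3553221} - \frac{334}{1596376} = \sqrt{2770} \cdot \frac{1}{3553221} - \frac{167}{798188} = \frac{\sqrt{2770}}{3553221} - \frac{167}{798188} = - \frac{167}{798188} + \frac{\sqrt{2770}}{3553221}$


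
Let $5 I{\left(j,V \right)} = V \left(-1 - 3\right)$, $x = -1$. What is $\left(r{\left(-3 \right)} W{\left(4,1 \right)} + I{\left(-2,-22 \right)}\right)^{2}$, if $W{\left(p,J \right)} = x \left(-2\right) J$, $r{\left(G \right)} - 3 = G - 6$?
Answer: $\frac{784}{25} \approx 31.36$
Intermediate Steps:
$r{\left(G \right)} = -3 + G$ ($r{\left(G \right)} = 3 + \left(G - 6\right) = 3 + \left(-6 + G\right) = -3 + G$)
$I{\left(j,V \right)} = - \frac{4 V}{5}$ ($I{\left(j,V \right)} = \frac{V \left(-1 - 3\right)}{5} = \frac{V \left(-4\right)}{5} = \frac{\left(-4\right) V}{5} = - \frac{4 V}{5}$)
$W{\left(p,J \right)} = 2 J$ ($W{\left(p,J \right)} = \left(-1\right) \left(-2\right) J = 2 J$)
$\left(r{\left(-3 \right)} W{\left(4,1 \right)} + I{\left(-2,-22 \right)}\right)^{2} = \left(\left(-3 - 3\right) 2 \cdot 1 - - \frac{88}{5}\right)^{2} = \left(\left(-6\right) 2 + \frac{88}{5}\right)^{2} = \left(-12 + \frac{88}{5}\right)^{2} = \left(\frac{28}{5}\right)^{2} = \frac{784}{25}$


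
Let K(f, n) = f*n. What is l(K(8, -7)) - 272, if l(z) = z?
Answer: -328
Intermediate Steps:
l(K(8, -7)) - 272 = 8*(-7) - 272 = -56 - 272 = -328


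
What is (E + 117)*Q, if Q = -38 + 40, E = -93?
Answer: 48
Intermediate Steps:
Q = 2
(E + 117)*Q = (-93 + 117)*2 = 24*2 = 48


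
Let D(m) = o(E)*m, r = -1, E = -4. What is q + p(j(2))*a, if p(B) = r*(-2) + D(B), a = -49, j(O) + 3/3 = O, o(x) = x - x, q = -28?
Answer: -126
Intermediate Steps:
o(x) = 0
j(O) = -1 + O
D(m) = 0 (D(m) = 0*m = 0)
p(B) = 2 (p(B) = -1*(-2) + 0 = 2 + 0 = 2)
q + p(j(2))*a = -28 + 2*(-49) = -28 - 98 = -126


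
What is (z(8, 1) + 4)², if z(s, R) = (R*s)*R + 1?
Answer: 169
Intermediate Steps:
z(s, R) = 1 + s*R² (z(s, R) = s*R² + 1 = 1 + s*R²)
(z(8, 1) + 4)² = ((1 + 8*1²) + 4)² = ((1 + 8*1) + 4)² = ((1 + 8) + 4)² = (9 + 4)² = 13² = 169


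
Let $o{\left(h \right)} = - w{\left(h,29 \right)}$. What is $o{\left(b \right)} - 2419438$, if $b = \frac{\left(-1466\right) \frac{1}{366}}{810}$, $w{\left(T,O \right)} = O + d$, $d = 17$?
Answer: $-2419484$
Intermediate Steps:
$w{\left(T,O \right)} = 17 + O$ ($w{\left(T,O \right)} = O + 17 = 17 + O$)
$b = - \frac{733}{148230}$ ($b = \left(-1466\right) \frac{1}{366} \cdot \frac{1}{810} = \left(- \frac{733}{183}\right) \frac{1}{810} = - \frac{733}{148230} \approx -0.004945$)
$o{\left(h \right)} = -46$ ($o{\left(h \right)} = - (17 + 29) = \left(-1\right) 46 = -46$)
$o{\left(b \right)} - 2419438 = -46 - 2419438 = -2419484$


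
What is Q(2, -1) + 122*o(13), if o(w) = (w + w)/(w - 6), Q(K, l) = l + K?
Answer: 3179/7 ≈ 454.14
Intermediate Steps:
Q(K, l) = K + l
o(w) = 2*w/(-6 + w) (o(w) = (2*w)/(-6 + w) = 2*w/(-6 + w))
Q(2, -1) + 122*o(13) = (2 - 1) + 122*(2*13/(-6 + 13)) = 1 + 122*(2*13/7) = 1 + 122*(2*13*(1/7)) = 1 + 122*(26/7) = 1 + 3172/7 = 3179/7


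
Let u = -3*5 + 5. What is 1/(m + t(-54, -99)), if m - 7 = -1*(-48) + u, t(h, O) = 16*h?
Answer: -1/819 ≈ -0.0012210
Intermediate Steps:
u = -10 (u = -15 + 5 = -10)
m = 45 (m = 7 + (-1*(-48) - 10) = 7 + (48 - 10) = 7 + 38 = 45)
1/(m + t(-54, -99)) = 1/(45 + 16*(-54)) = 1/(45 - 864) = 1/(-819) = -1/819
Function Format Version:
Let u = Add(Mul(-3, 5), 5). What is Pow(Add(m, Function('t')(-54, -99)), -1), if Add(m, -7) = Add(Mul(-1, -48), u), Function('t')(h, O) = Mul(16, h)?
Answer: Rational(-1, 819) ≈ -0.0012210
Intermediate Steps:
u = -10 (u = Add(-15, 5) = -10)
m = 45 (m = Add(7, Add(Mul(-1, -48), -10)) = Add(7, Add(48, -10)) = Add(7, 38) = 45)
Pow(Add(m, Function('t')(-54, -99)), -1) = Pow(Add(45, Mul(16, -54)), -1) = Pow(Add(45, -864), -1) = Pow(-819, -1) = Rational(-1, 819)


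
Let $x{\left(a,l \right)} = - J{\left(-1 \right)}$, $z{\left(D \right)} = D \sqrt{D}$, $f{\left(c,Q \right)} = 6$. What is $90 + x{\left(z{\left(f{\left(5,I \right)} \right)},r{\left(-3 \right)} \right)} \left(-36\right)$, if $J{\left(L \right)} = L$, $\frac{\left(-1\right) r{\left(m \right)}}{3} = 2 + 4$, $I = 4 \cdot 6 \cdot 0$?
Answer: $54$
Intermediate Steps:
$I = 0$ ($I = 24 \cdot 0 = 0$)
$r{\left(m \right)} = -18$ ($r{\left(m \right)} = - 3 \left(2 + 4\right) = \left(-3\right) 6 = -18$)
$z{\left(D \right)} = D^{\frac{3}{2}}$
$x{\left(a,l \right)} = 1$ ($x{\left(a,l \right)} = \left(-1\right) \left(-1\right) = 1$)
$90 + x{\left(z{\left(f{\left(5,I \right)} \right)},r{\left(-3 \right)} \right)} \left(-36\right) = 90 + 1 \left(-36\right) = 90 - 36 = 54$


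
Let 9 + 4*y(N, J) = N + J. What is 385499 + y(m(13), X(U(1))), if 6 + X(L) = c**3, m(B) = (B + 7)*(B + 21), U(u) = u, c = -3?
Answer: 771317/2 ≈ 3.8566e+5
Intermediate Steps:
m(B) = (7 + B)*(21 + B)
X(L) = -33 (X(L) = -6 + (-3)**3 = -6 - 27 = -33)
y(N, J) = -9/4 + J/4 + N/4 (y(N, J) = -9/4 + (N + J)/4 = -9/4 + (J + N)/4 = -9/4 + (J/4 + N/4) = -9/4 + J/4 + N/4)
385499 + y(m(13), X(U(1))) = 385499 + (-9/4 + (1/4)*(-33) + (147 + 13**2 + 28*13)/4) = 385499 + (-9/4 - 33/4 + (147 + 169 + 364)/4) = 385499 + (-9/4 - 33/4 + (1/4)*680) = 385499 + (-9/4 - 33/4 + 170) = 385499 + 319/2 = 771317/2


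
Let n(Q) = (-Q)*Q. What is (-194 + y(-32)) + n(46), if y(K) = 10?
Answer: -2300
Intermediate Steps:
n(Q) = -Q**2
(-194 + y(-32)) + n(46) = (-194 + 10) - 1*46**2 = -184 - 1*2116 = -184 - 2116 = -2300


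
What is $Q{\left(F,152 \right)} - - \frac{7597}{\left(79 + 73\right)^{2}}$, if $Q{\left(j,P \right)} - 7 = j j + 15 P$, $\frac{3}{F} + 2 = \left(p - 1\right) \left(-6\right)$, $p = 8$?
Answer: $\frac{6394432841}{2795584} \approx 2287.3$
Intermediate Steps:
$F = - \frac{3}{44}$ ($F = \frac{3}{-2 + \left(8 - 1\right) \left(-6\right)} = \frac{3}{-2 + 7 \left(-6\right)} = \frac{3}{-2 - 42} = \frac{3}{-44} = 3 \left(- \frac{1}{44}\right) = - \frac{3}{44} \approx -0.068182$)
$Q{\left(j,P \right)} = 7 + j^{2} + 15 P$ ($Q{\left(j,P \right)} = 7 + \left(j j + 15 P\right) = 7 + \left(j^{2} + 15 P\right) = 7 + j^{2} + 15 P$)
$Q{\left(F,152 \right)} - - \frac{7597}{\left(79 + 73\right)^{2}} = \left(7 + \left(- \frac{3}{44}\right)^{2} + 15 \cdot 152\right) - - \frac{7597}{\left(79 + 73\right)^{2}} = \left(7 + \frac{9}{1936} + 2280\right) - - \frac{7597}{152^{2}} = \frac{4427641}{1936} - - \frac{7597}{23104} = \frac{4427641}{1936} + \frac{7597}{23104} = \frac{6394432841}{2795584}$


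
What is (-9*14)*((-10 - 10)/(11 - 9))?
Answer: 1260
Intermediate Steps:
(-9*14)*((-10 - 10)/(11 - 9)) = -(-2520)/2 = -126*(-10) = 1260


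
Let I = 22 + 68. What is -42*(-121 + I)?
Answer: 1302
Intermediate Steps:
I = 90
-42*(-121 + I) = -42*(-121 + 90) = -42*(-31) = 1302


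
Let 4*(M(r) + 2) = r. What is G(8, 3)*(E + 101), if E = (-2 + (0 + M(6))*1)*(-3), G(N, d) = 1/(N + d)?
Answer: 217/22 ≈ 9.8636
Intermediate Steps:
M(r) = -2 + r/4
E = 15/2 (E = (-2 + (0 + (-2 + (¼)*6))*1)*(-3) = (-2 + (0 + (-2 + 3/2))*1)*(-3) = (-2 + (0 - ½)*1)*(-3) = (-2 - ½*1)*(-3) = (-2 - ½)*(-3) = -5/2*(-3) = 15/2 ≈ 7.5000)
G(8, 3)*(E + 101) = (15/2 + 101)/(8 + 3) = (217/2)/11 = (1/11)*(217/2) = 217/22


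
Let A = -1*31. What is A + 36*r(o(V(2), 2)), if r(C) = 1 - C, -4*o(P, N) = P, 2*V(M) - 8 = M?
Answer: 50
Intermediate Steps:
V(M) = 4 + M/2
o(P, N) = -P/4
A = -31
A + 36*r(o(V(2), 2)) = -31 + 36*(1 - (-1)*(4 + (1/2)*2)/4) = -31 + 36*(1 - (-1)*(4 + 1)/4) = -31 + 36*(1 - (-1)*5/4) = -31 + 36*(1 - 1*(-5/4)) = -31 + 36*(1 + 5/4) = -31 + 36*(9/4) = -31 + 81 = 50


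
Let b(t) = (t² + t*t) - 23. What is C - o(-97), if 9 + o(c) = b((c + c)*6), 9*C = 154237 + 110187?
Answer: -24123416/9 ≈ -2.6804e+6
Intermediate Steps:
C = 264424/9 (C = (154237 + 110187)/9 = (⅑)*264424 = 264424/9 ≈ 29380.)
b(t) = -23 + 2*t² (b(t) = (t² + t²) - 23 = 2*t² - 23 = -23 + 2*t²)
o(c) = -32 + 288*c² (o(c) = -9 + (-23 + 2*((c + c)*6)²) = -9 + (-23 + 2*((2*c)*6)²) = -9 + (-23 + 2*(12*c)²) = -9 + (-23 + 2*(144*c²)) = -9 + (-23 + 288*c²) = -32 + 288*c²)
C - o(-97) = 264424/9 - (-32 + 288*(-97)²) = 264424/9 - (-32 + 288*9409) = 264424/9 - (-32 + 2709792) = 264424/9 - 1*2709760 = 264424/9 - 2709760 = -24123416/9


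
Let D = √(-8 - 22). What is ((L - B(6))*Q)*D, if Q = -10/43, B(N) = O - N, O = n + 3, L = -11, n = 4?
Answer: 120*I*√30/43 ≈ 15.285*I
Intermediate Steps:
O = 7 (O = 4 + 3 = 7)
B(N) = 7 - N
Q = -10/43 (Q = -10*1/43 = -10/43 ≈ -0.23256)
D = I*√30 (D = √(-30) = I*√30 ≈ 5.4772*I)
((L - B(6))*Q)*D = ((-11 - (7 - 1*6))*(-10/43))*(I*√30) = ((-11 - (7 - 6))*(-10/43))*(I*√30) = ((-11 - 1*1)*(-10/43))*(I*√30) = ((-11 - 1)*(-10/43))*(I*√30) = (-12*(-10/43))*(I*√30) = 120*(I*√30)/43 = 120*I*√30/43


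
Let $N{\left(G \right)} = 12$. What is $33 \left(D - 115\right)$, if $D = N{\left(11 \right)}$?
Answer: $-3399$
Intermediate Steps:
$D = 12$
$33 \left(D - 115\right) = 33 \left(12 - 115\right) = 33 \left(-103\right) = -3399$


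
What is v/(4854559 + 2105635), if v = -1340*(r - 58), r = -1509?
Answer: 1049890/3480097 ≈ 0.30168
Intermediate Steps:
v = 2099780 (v = -1340*(-1509 - 58) = -1340*(-1567) = 2099780)
v/(4854559 + 2105635) = 2099780/(4854559 + 2105635) = 2099780/6960194 = 2099780*(1/6960194) = 1049890/3480097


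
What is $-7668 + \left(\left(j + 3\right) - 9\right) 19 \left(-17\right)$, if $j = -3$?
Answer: $-4761$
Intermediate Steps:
$-7668 + \left(\left(j + 3\right) - 9\right) 19 \left(-17\right) = -7668 + \left(\left(-3 + 3\right) - 9\right) 19 \left(-17\right) = -7668 + \left(0 - 9\right) 19 \left(-17\right) = -7668 + \left(-9\right) 19 \left(-17\right) = -7668 - -2907 = -7668 + 2907 = -4761$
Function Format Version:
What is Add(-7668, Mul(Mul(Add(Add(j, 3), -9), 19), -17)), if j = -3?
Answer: -4761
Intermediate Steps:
Add(-7668, Mul(Mul(Add(Add(j, 3), -9), 19), -17)) = Add(-7668, Mul(Mul(Add(Add(-3, 3), -9), 19), -17)) = Add(-7668, Mul(Mul(Add(0, -9), 19), -17)) = Add(-7668, Mul(Mul(-9, 19), -17)) = Add(-7668, Mul(-171, -17)) = Add(-7668, 2907) = -4761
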